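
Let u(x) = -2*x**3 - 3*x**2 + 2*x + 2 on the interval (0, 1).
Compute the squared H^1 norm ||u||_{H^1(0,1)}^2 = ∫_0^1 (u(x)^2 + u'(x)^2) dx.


||u||_{H^1}^2 = 2552/105

The H^1 norm (squared) on an interval (0, L) is
  ||u||_{H^1}^2 = ∫_0^L u(x)^2 dx + ∫_0^L u'(x)^2 dx.
Compute u'(x) = -6*x**2 - 6*x + 2.
Then u(x)^2 = 4*x**6 + 12*x**5 + x**4 - 20*x**3 - 8*x**2 + 8*x + 4 and u'(x)^2 = 36*x**4 + 72*x**3 + 12*x**2 - 24*x + 4.
Integrate each monomial from 0 to 1 using ∫_0^1 c·x^n dx = c·1^(n+1)/(n+1):
  ∫_0^1 u(x)^2 dx = ∫_0^1 (4*x^6 + 12*x^5 + x^4 - 20*x^3 - 8*x^2 + 8*x + 4) dx. Term by term:
    ∫_0^1 4*x^6 dx = 4/7;  ∫_0^1 12*x^5 dx = 2;  ∫_0^1 x^4 dx = 1/5;
    ∫_0^1 -20*x^3 dx = -5;  ∫_0^1 -8*x^2 dx = -8/3;  ∫_0^1 8*x dx = 4;
    ∫_0^1 4 dx = 4.
  Sum: 4/7 + 2 + 1/5 − 5 − 8/3 + 4 + 4 = 326/105.
  ∫_0^1 u'(x)^2 dx = ∫_0^1 (36*x^4 + 72*x^3 + 12*x^2 - 24*x + 4) dx. Term by term:
    ∫_0^1 36*x^4 dx = 36/5;  ∫_0^1 72*x^3 dx = 18;  ∫_0^1 12*x^2 dx = 4;
    ∫_0^1 -24*x dx = -12;  ∫_0^1 4 dx = 4.
  Sum: 36/5 + 18 + 4 − 12 + 4 = 106/5.
Adding: ||u||_{H^1}^2 = 326/105 + 106/5 = 2552/105.


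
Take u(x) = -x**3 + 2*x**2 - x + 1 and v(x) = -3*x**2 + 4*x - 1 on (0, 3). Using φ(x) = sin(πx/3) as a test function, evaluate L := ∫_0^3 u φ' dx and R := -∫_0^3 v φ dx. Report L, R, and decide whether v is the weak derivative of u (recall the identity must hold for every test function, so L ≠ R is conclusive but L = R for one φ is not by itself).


LHS = -324/π^3 + 51/π, RHS = -324/π^3 + 51/π. Yes, v = u' weakly.

u(x) = -x**3 + 2*x**2 - x + 1, classical derivative u'(x) = -3*x**2 + 4*x - 1.
φ(x) = sin(πx/3), so φ'(x) = π*cos(π*x/3)/3.
Note φ(0) = φ(3) = 0, so the boundary term u·φ vanishes.
LHS = ∫_0^3 u(x) φ'(x) dx = ∫_0^3 (-π*x^3*cos(π*x/3)/3 + 2*π*x^2*cos(π*x/3)/3 - π*x*cos(π*x/3)/3 + π*cos(π*x/3)/3) dx. Term by term:
  ∫_0^3 π*cos(π*x/3)/3 dx = 0;  ∫_0^3 -π*x*cos(π*x/3)/3 dx = 6/π;  ∫_0^3 -π*x^3*cos(π*x/3)/3 dx = -324/π^3 + 81/π;
  ∫_0^3 2*π*x^2*cos(π*x/3)/3 dx = -36/π.
Sum: 0 + 6/π + -324/π^3 + 81/π − 36/π = -324/π^3 + 51/π.
So LHS = -324/π^3 + 51/π.
∫_0^3 v(x) φ(x) dx = ∫_0^3 (-3*x^2*sin(π*x/3) + 4*x*sin(π*x/3) - sin(π*x/3)) dx. Term by term:
  ∫_0^3 -sin(π*x/3) dx = -6/π;  ∫_0^3 -3*x^2*sin(π*x/3) dx = -81/π + 324/π^3;  ∫_0^3 4*x*sin(π*x/3) dx = 36/π.
Sum: -6/π + -81/π + 324/π^3 + 36/π = -51/π + 324/π^3.
So RHS = -∫_0^3 v(x) φ(x) dx = -324/π^3 + 51/π.
LHS = RHS, so the identity holds for this test φ.
Moreover u is smooth here and v(x) = u'(x) = -3*x**2 + 4*x - 1 pointwise, so the identity holds for every test function. Hence v is the weak derivative of u.


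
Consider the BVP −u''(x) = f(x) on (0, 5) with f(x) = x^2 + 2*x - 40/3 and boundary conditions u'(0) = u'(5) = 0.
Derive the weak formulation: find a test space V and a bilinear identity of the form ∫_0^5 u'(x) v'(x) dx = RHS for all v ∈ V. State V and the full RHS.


V = H^1(0, 5) (no boundary constraint on v; u is determined up to an additive constant); weak form: ∫_0^5 u'v' dx = ∫_0^5 (x^2 + 2*x - 40/3) v dx for all v ∈ V.

Multiply both sides by a test function v and integrate from 0 to 5:
  ∫_0^5 −u''(x) v(x) dx = ∫_0^5 f(x) v(x) dx.
Integrate the LHS by parts once:
  ∫_0^5 −u'' v dx = −[u'(x) v(x)]_0^5 + ∫_0^5 u'(x) v'(x) dx.
Thus ∫_0^5 u'(x) v'(x) dx = ∫_0^5 f(x) v(x) dx + [u'(x) v(x)]_0^5.
Choose V so that boundary terms are either known or forced to vanish.
u has homogeneous Neumann: u'(0) = u'(5) = 0. So [u' v]_0^5 = 0·v(5) − 0·v(0) = 0 for any v; take V = H^1(0, 5).
Weak formulation: find u (satisfying any essential BC) such that ∫_0^5 u'(x) v'(x) dx = ∫_0^5 f v dx for all v ∈ V (homogeneous Neumann, so boundary terms vanish).
Substituting f(x) = x^2 + 2*x - 40/3, the right-hand side is ∫_0^5 (x^2 + 2*x - 40/3) v dx.
Compatibility check (pure Neumann): taking v ≡ 1 ∈ V gives 0 = ∫_0^5 f dx + (0) − (0), i.e. ∫_0^5 f dx must equal u'(0) − u'(5) = 0. Indeed ∫_0^5 (x^2 + 2*x - 40/3) dx = 0, so the data are compatible. The solution is then unique only up to an additive constant (fix it e.g. by requiring ∫_0^5 u dx = 0).


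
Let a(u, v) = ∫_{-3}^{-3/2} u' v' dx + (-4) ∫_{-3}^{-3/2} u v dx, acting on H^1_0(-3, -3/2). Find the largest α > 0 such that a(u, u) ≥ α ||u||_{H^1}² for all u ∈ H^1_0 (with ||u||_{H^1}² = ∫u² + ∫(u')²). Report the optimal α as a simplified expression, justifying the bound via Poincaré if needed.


α = 4*(-9 + π^2)/(9 + 4*π^2)

Coercivity of a(·,·) on H^1_0(-3, -3/2) means a(u, u) ≥ α ||u||_{H^1}² for every u ∈ H^1_0.
The interval has length L = 3/2, and Poincaré/coercivity depend only on L. Here a(u, u) = ∫(u')² + (-4)·∫u².
Here c = -4 < 0 with |c| < (π/L)² = 4*π^2/9, so coercivity still holds. The condition a(u,u) ≥ α||u||_{H^1}² reads (1−α)∫(u')² ≥ (α−c)∫u². Any admissible α is ≤ 1 (rapidly oscillating u have ∫u²/∫(u')² → 0), and α = 1 would force 0 ≥ (1−c)∫u², impossible since c < 1; so 1−α > 0. By the sharp Poincaré inequality on H^1_0 of an interval of length L, ∫(u')² ≥ (π/L)²∫u² with equality for the first sine mode sin(π(x−x₀)/L) (x₀ the left endpoint), so the inequality holds for all u iff (1−α)(π/L)² ≥ α − c, i.e. α ≤ ((π/L)² + c)/((π/L)² + 1) = (1 + c(L/π)²)/(1 + (L/π)²). (Direct route, valid since c ≤ 0: Poincaré gives c∫u² ≥ c(L/π)²∫(u')², so a(u,u) ≥ (1 + c(L/π)²)∫(u')², while ||u||_{H^1}² ≤ (1 + (L/π)²)∫(u')²; dividing yields the same α.) With (π/L)² = 4*π^2/9 and c = -4, the largest admissible constant is α = ((π/L)² + c)/((π/L)² + 1).
Simplifying, α = 4*(-9 + π^2)/(9 + 4*π^2).


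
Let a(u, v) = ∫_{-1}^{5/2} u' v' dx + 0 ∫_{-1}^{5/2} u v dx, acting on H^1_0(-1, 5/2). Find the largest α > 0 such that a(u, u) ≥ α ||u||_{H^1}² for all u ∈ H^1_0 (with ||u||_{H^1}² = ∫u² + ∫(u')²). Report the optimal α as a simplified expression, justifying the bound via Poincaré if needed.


α = 4*π^2/(4*π^2 + 49)

Coercivity of a(·,·) on H^1_0(-1, 5/2) means a(u, u) ≥ α ||u||_{H^1}² for every u ∈ H^1_0.
The interval has length L = 7/2, and Poincaré/coercivity depend only on L. Here a(u, u) = ∫(u')² + (0)·∫u².
Here c = 0, so a(u,u) = ∫(u')² alone. The condition a(u,u) ≥ α||u||_{H^1}² reads (1−α)∫(u')² ≥ (α−c)∫u². Any admissible α is ≤ 1 (rapidly oscillating u have ∫u²/∫(u')² → 0), and α = 1 would force 0 ≥ (1−c)∫u², impossible since c < 1; so 1−α > 0. By the sharp Poincaré inequality on H^1_0 of an interval of length L, ∫(u')² ≥ (π/L)²∫u² with equality for the first sine mode sin(π(x−x₀)/L) (x₀ the left endpoint), so the inequality holds for all u iff (1−α)(π/L)² ≥ α − c, i.e. α ≤ ((π/L)² + c)/((π/L)² + 1) = (1 + c(L/π)²)/(1 + (L/π)²). (Direct route, valid since c ≤ 0: Poincaré gives c∫u² ≥ c(L/π)²∫(u')², so a(u,u) ≥ (1 + c(L/π)²)∫(u')², while ||u||_{H^1}² ≤ (1 + (L/π)²)∫(u')²; dividing yields the same α.) With (π/L)² = 4*π^2/49 and c = 0, the largest admissible constant is α = ((π/L)² + c)/((π/L)² + 1).
Simplifying, α = 4*π^2/(4*π^2 + 49).


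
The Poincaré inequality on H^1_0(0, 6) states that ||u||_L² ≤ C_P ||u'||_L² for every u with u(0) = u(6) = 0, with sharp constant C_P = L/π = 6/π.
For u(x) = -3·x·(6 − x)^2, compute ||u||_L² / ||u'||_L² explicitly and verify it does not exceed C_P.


||u||_L² / ||u'||_L² = 3*sqrt(14)/7 < C_P = 6/π.

u(x) = -3·x·(6 − x)^2, so u'(x) = 9*(2 - x)*(x - 6).
u(x) = -3·x·(6 − x)^2 vanishes at x = 0 and x = 6, so u ∈ H^1_0(0, 6). Differentiate via the product rule and integrate the resulting polynomials term by term.
  ∫_0^6 u² dx = ∫_0^6 (9*x^6 - 216*x^5 + 1944*x^4 - 7776*x^3 + 11664*x^2) dx. Term by term:
    ∫_0^6 9*x^6 dx = 2519424/7;  ∫_0^6 -216*x^5 dx = -1679616;  ∫_0^6 1944*x^4 dx = 15116544/5;
    ∫_0^6 -7776*x^3 dx = -2519424;  ∫_0^6 11664*x^2 dx = 839808.
  Sum: 2519424/7 − 1679616 + 15116544/5 − 2519424 + 839808 = 839808/35.
  ∫_0^6 (u')² dx = ∫_0^6 (81*x^4 - 1296*x^3 + 7128*x^2 - 15552*x + 11664) dx. Term by term:
    ∫_0^6 81*x^4 dx = 629856/5;  ∫_0^6 -1296*x^3 dx = -419904;  ∫_0^6 7128*x^2 dx = 513216;
    ∫_0^6 -15552*x dx = -279936;  ∫_0^6 11664 dx = 69984.
  Sum: 629856/5 − 419904 + 513216 − 279936 + 69984 = 46656/5.
∫_0^6 u² dx = 839808/35, so ||u||_L² = 648*sqrt(70)/35.
∫_0^6 (u')² dx = 46656/5, so ||u'||_L² = 216*sqrt(5)/5.
Ratio ||u||_L² / ||u'||_L² = 3*sqrt(14)/7.
Sharp Poincaré constant on H^1_0(0, 6) is C_P = L/π = 6/π, achieved by sin(π/6·x).
A polynomial bump cannot attain the sharp Poincaré constant (only the first sine eigenfunction does), so the ratio is strictly less than C_P, consistent with ||u||_L² ≤ C_P ||u'||_L².


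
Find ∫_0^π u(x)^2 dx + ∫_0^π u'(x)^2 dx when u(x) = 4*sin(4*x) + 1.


||u||_{H^1(0,π)}^2 = 137*π

u'(x) = 16*cos(4*x).
Expand u² and (u')² and integrate term by term on (0, π), using: for integers n ≥ 1, ∫_0^π sin²(nx) dx = ∫_0^π cos²(nx) dx = π/2; for n ≠ n', ∫_0^π sin(nx)sin(n'x) dx = ∫_0^π cos(nx)cos(n'x) dx = 0; and by product-to-sum, ∫_0^π sin(nx)cos(n'x) dx = ½∫_0^π [sin((n+n')x) + sin((n−n')x)] dx, which is 0 when n+n' is even and 2n/(n²−n'²) when n+n' is odd (it need not vanish on (0, π)). For the constant mode: ∫_0^π 1 dx = π, ∫_0^π cos(nx) dx = 0, ∫_0^π sin(nx) dx = (1−(−1)^n)/n.
  u² squared terms: (1)²·∫1 dx = 1·π = π;  (4)²·∫sin(4x)² dx = 16·π/2 = 8*π.
  u² cross terms: 2·(1)·(4)·∫1·sin(4x) dx = 8·(0) = 0.
  So ∫_0^π u² dx = π + 8*π + 0 = 9*π.
  (u')² squared terms: (16)²·∫cos(4x)² dx = 256·π/2 = 128*π.
  So ∫_0^π (u')² dx = 128*π.
||u||_{H^1}^2 = (9*π) + (128*π) = 137*π.


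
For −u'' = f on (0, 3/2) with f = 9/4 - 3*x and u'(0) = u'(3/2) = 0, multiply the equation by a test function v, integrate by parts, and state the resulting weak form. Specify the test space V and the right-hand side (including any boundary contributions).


V = H^1(0, 3/2) (no boundary constraint on v; u is determined up to an additive constant); weak form: ∫_0^3/2 u'v' dx = ∫_0^3/2 (9/4 - 3*x) v dx for all v ∈ V.

Multiply both sides by a test function v and integrate from 0 to 3/2:
  ∫_0^3/2 −u''(x) v(x) dx = ∫_0^3/2 f(x) v(x) dx.
Integrate the LHS by parts once:
  ∫_0^3/2 −u'' v dx = −[u'(x) v(x)]_0^3/2 + ∫_0^3/2 u'(x) v'(x) dx.
Thus ∫_0^3/2 u'(x) v'(x) dx = ∫_0^3/2 f(x) v(x) dx + [u'(x) v(x)]_0^3/2.
Choose V so that boundary terms are either known or forced to vanish.
u has homogeneous Neumann: u'(0) = u'(3/2) = 0. So [u' v]_0^3/2 = 0·v(3/2) − 0·v(0) = 0 for any v; take V = H^1(0, 3/2).
Weak formulation: find u (satisfying any essential BC) such that ∫_0^3/2 u'(x) v'(x) dx = ∫_0^3/2 f v dx for all v ∈ V (homogeneous Neumann, so boundary terms vanish).
Substituting f(x) = 9/4 - 3*x, the right-hand side is ∫_0^3/2 (9/4 - 3*x) v dx.
Compatibility check (pure Neumann): taking v ≡ 1 ∈ V gives 0 = ∫_0^3/2 f dx + (0) − (0), i.e. ∫_0^3/2 f dx must equal u'(0) − u'(3/2) = 0. Indeed ∫_0^3/2 (9/4 - 3*x) dx = 0, so the data are compatible. The solution is then unique only up to an additive constant (fix it e.g. by requiring ∫_0^3/2 u dx = 0).


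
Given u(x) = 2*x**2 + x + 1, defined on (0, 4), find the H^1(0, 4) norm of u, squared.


||u||_{H^1}^2 = 8056/5

The H^1 norm (squared) on an interval (0, L) is
  ||u||_{H^1}^2 = ∫_0^L u(x)^2 dx + ∫_0^L u'(x)^2 dx.
Compute u'(x) = 4*x + 1.
Then u(x)^2 = 4*x**4 + 4*x**3 + 5*x**2 + 2*x + 1 and u'(x)^2 = 16*x**2 + 8*x + 1.
Integrate each monomial from 0 to 4 using ∫_0^4 c·x^n dx = c·4^(n+1)/(n+1):
  ∫_0^4 u(x)^2 dx = ∫_0^4 (4*x^4 + 4*x^3 + 5*x^2 + 2*x + 1) dx. Term by term:
    ∫_0^4 4*x^4 dx = 4096/5;  ∫_0^4 4*x^3 dx = 256;  ∫_0^4 5*x^2 dx = 320/3;
    ∫_0^4 2*x dx = 16;  ∫_0^4 1 dx = 4.
  Sum: 4096/5 + 256 + 320/3 + 16 + 4 = 18028/15.
  ∫_0^4 u'(x)^2 dx = ∫_0^4 (16*x^2 + 8*x + 1) dx. Term by term:
    ∫_0^4 16*x^2 dx = 1024/3;  ∫_0^4 8*x dx = 64;  ∫_0^4 1 dx = 4.
  Sum: 1024/3 + 64 + 4 = 1228/3.
Adding: ||u||_{H^1}^2 = 18028/15 + 1228/3 = 8056/5.


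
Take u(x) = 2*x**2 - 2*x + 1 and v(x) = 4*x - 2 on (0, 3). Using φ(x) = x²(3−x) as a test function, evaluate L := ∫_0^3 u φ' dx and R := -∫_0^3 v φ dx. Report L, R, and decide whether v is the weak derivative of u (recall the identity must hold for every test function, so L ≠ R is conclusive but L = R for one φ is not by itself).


LHS = -351/10, RHS = -351/10. Yes, v = u' weakly.

u(x) = 2*x**2 - 2*x + 1, classical derivative u'(x) = 4*x - 2.
φ(x) = x²(3−x), so φ'(x) = 3*x*(2 - x).
Note φ(0) = φ(3) = 0, so the boundary term u·φ vanishes.
LHS = ∫_0^3 u(x) φ'(x) dx = ∫_0^3 (-6*x^4 + 18*x^3 - 15*x^2 + 6*x) dx. Term by term:
  ∫_0^3 -6*x^4 dx = -1458/5;  ∫_0^3 18*x^3 dx = 729/2;  ∫_0^3 -15*x^2 dx = -135;
  ∫_0^3 6*x dx = 27.
Sum: -1458/5 + 729/2 − 135 + 27 = -351/10.
So LHS = -351/10.
∫_0^3 v(x) φ(x) dx = ∫_0^3 (-4*x^4 + 14*x^3 - 6*x^2) dx. Term by term:
  ∫_0^3 -4*x^4 dx = -972/5;  ∫_0^3 14*x^3 dx = 567/2;  ∫_0^3 -6*x^2 dx = -54.
Sum: -972/5 + 567/2 − 54 = 351/10.
So RHS = -∫_0^3 v(x) φ(x) dx = -351/10.
LHS = RHS, so the identity holds for this test φ.
Moreover u is smooth here and v(x) = u'(x) = 4*x - 2 pointwise, so the identity holds for every test function. Hence v is the weak derivative of u.


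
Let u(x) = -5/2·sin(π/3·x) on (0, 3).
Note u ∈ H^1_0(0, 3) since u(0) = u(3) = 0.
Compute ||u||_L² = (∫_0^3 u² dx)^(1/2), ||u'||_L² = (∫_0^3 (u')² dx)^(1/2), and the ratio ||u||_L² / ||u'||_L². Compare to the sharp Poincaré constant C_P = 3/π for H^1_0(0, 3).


||u||_L² / ||u'||_L² = 3/π = C_P.

u(x) = -5/2·sin(π/3·x), so u'(x) = -5*π*cos(π*x/3)/6.
Writing u(x) = A·sin(kπx/L) with A = -5/2 and k = 1, use ∫_0^L sin²(kπx/L) dx = L/2 and ∫_0^L cos²(kπx/L) dx = L/2.
u² = 25/4·sin²(π/3·x) and (u')² = 25*π^2/36·cos²(π/3·x), and each of sin², cos² integrates to L/2 = 3/2 over (0, 3).
∫_0^3 u² dx = 75/8, so ||u||_L² = 5*sqrt(6)/4.
∫_0^3 (u')² dx = 25*π^2/24, so ||u'||_L² = 5*sqrt(6)*π/12.
Ratio ||u||_L² / ||u'||_L² = 3/π.
Sharp Poincaré constant on H^1_0(0, 3) is C_P = L/π = 3/π, achieved by sin(π/3·x).
This is the k = 1 eigenfunction (up to amplitude), so the ratio equals the sharp Poincaré constant exactly.


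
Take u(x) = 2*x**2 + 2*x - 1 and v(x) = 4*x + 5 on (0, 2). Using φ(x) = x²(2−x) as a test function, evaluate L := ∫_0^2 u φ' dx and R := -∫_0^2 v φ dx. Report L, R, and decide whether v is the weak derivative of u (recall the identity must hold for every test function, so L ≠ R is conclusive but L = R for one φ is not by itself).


LHS = -136/15, RHS = -196/15. No, v is not the weak derivative of u.

u(x) = 2*x**2 + 2*x - 1, classical derivative u'(x) = 4*x + 2.
φ(x) = x²(2−x), so φ'(x) = x*(4 - 3*x).
Note φ(0) = φ(2) = 0, so the boundary term u·φ vanishes.
LHS = ∫_0^2 u(x) φ'(x) dx = ∫_0^2 (-6*x^4 + 2*x^3 + 11*x^2 - 4*x) dx. Term by term:
  ∫_0^2 -6*x^4 dx = -192/5;  ∫_0^2 2*x^3 dx = 8;  ∫_0^2 11*x^2 dx = 88/3;
  ∫_0^2 -4*x dx = -8.
Sum: -192/5 + 8 + 88/3 − 8 = -136/15.
So LHS = -136/15.
∫_0^2 v(x) φ(x) dx = ∫_0^2 (-4*x^4 + 3*x^3 + 10*x^2) dx. Term by term:
  ∫_0^2 -4*x^4 dx = -128/5;  ∫_0^2 3*x^3 dx = 12;  ∫_0^2 10*x^2 dx = 80/3.
Sum: -128/5 + 12 + 80/3 = 196/15.
So RHS = -∫_0^2 v(x) φ(x) dx = -196/15.
LHS − RHS = 4 ≠ 0, so the identity fails.
(For a valid weak derivative the identity must hold for EVERY test function, in particular this one. The failure shows v is NOT the weak derivative of u.)
Correct weak derivative would be u'(x) = 4*x + 2.


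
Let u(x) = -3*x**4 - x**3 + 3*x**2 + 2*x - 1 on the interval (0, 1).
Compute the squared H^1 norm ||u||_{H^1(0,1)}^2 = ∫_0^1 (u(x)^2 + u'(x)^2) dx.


||u||_{H^1}^2 = 3749/420

The H^1 norm (squared) on an interval (0, L) is
  ||u||_{H^1}^2 = ∫_0^L u(x)^2 dx + ∫_0^L u'(x)^2 dx.
Compute u'(x) = -12*x**3 - 3*x**2 + 6*x + 2.
Then u(x)^2 = 9*x**8 + 6*x**7 - 17*x**6 - 18*x**5 + 11*x**4 + 14*x**3 - 2*x**2 - 4*x + 1 and u'(x)^2 = 144*x**6 + 72*x**5 - 135*x**4 - 84*x**3 + 24*x**2 + 24*x + 4.
Integrate each monomial from 0 to 1 using ∫_0^1 c·x^n dx = c·1^(n+1)/(n+1):
  ∫_0^1 u(x)^2 dx = ∫_0^1 (9*x^8 + 6*x^7 - 17*x^6 - 18*x^5 + 11*x^4 + 14*x^3 - 2*x^2 - 4*x + 1) dx. Term by term:
    ∫_0^1 9*x^8 dx = 1;  ∫_0^1 6*x^7 dx = 3/4;  ∫_0^1 -17*x^6 dx = -17/7;
    ∫_0^1 -18*x^5 dx = -3;  ∫_0^1 11*x^4 dx = 11/5;  ∫_0^1 14*x^3 dx = 7/2;
    ∫_0^1 -2*x^2 dx = -2/3;  ∫_0^1 -4*x dx = -2;  ∫_0^1 1 dx = 1.
  Sum: 1 + 3/4 − 17/7 − 3 + 11/5 + 7/2 − 2/3 − 2 + 1 = 149/420.
  ∫_0^1 u'(x)^2 dx = ∫_0^1 (144*x^6 + 72*x^5 - 135*x^4 - 84*x^3 + 24*x^2 + 24*x + 4) dx. Term by term:
    ∫_0^1 144*x^6 dx = 144/7;  ∫_0^1 72*x^5 dx = 12;  ∫_0^1 -135*x^4 dx = -27;
    ∫_0^1 -84*x^3 dx = -21;  ∫_0^1 24*x^2 dx = 8;  ∫_0^1 24*x dx = 12;
    ∫_0^1 4 dx = 4.
  Sum: 144/7 + 12 − 27 − 21 + 8 + 12 + 4 = 60/7.
Adding: ||u||_{H^1}^2 = 149/420 + 60/7 = 3749/420.


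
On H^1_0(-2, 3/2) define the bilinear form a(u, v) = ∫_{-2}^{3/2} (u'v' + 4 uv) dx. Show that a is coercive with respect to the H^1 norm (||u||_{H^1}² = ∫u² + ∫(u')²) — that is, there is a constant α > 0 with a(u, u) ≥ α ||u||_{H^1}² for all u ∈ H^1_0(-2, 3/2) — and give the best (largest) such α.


α = 1

Coercivity of a(·,·) on H^1_0(-2, 3/2) means a(u, u) ≥ α ||u||_{H^1}² for every u ∈ H^1_0.
The interval has length L = 7/2, and Poincaré/coercivity depend only on L. Here a(u, u) = ∫(u')² + (4)·∫u².
Here c = 4 ≥ 1, so a(u,u) = ∫(u')² + c∫u² ≥ ∫(u')² + ∫u² = ||u||_{H^1}², i.e. α = 1 works. No larger α is possible: a(u,u) ≥ α||u||_{H^1}² means (1−α)∫(u')² ≥ (α−c)∫u², and for the modes u_n = sin(nπ(x−x₀)/L) (x₀ the left endpoint) one has ∫u_n²/∫(u_n')² = (L/(nπ))² → 0, so a(u_n,u_n)/||u_n||_{H^1}² → 1. Hence the optimal constant is α = 1.
Therefore α = 1.


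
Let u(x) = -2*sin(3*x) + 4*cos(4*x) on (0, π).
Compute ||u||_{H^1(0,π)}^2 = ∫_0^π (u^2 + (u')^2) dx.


||u||_{H^1(0,π)}^2 = 1632/7 + 156*π

u'(x) = -16*sin(4*x) - 6*cos(3*x).
Expand u² and (u')² and integrate term by term on (0, π), using: for integers n ≥ 1, ∫_0^π sin²(nx) dx = ∫_0^π cos²(nx) dx = π/2; for n ≠ n', ∫_0^π sin(nx)sin(n'x) dx = ∫_0^π cos(nx)cos(n'x) dx = 0; and by product-to-sum, ∫_0^π sin(nx)cos(n'x) dx = ½∫_0^π [sin((n+n')x) + sin((n−n')x)] dx, which is 0 when n+n' is even and 2n/(n²−n'²) when n+n' is odd (it need not vanish on (0, π)).
  u² squared terms: (-2)²·∫sin(3x)² dx = 4·π/2 = 2*π;  (4)²·∫cos(4x)² dx = 16·π/2 = 8*π.
  u² cross terms: 2·(-2)·(4)·∫sin(3x)·cos(4x) dx = -16·(-6/7) = 96/7.
  So ∫_0^π u² dx = 2*π + 8*π + 96/7 = 96/7 + 10*π.
  (u')² squared terms: (-16)²·∫sin(4x)² dx = 256·π/2 = 128*π;  (-6)²·∫cos(3x)² dx = 36·π/2 = 18*π.
  (u')² cross terms: 2·(-16)·(-6)·∫sin(4x)·cos(3x) dx = 192·(8/7) = 1536/7.
  So ∫_0^π (u')² dx = 128*π + 18*π + 1536/7 = 1536/7 + 146*π.
||u||_{H^1}^2 = (96/7 + 10*π) + (1536/7 + 146*π) = 1632/7 + 156*π.


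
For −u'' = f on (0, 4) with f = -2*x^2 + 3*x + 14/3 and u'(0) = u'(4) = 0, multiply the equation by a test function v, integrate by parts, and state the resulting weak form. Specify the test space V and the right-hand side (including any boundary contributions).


V = H^1(0, 4) (no boundary constraint on v; u is determined up to an additive constant); weak form: ∫_0^4 u'v' dx = ∫_0^4 (-2*x^2 + 3*x + 14/3) v dx for all v ∈ V.

Multiply both sides by a test function v and integrate from 0 to 4:
  ∫_0^4 −u''(x) v(x) dx = ∫_0^4 f(x) v(x) dx.
Integrate the LHS by parts once:
  ∫_0^4 −u'' v dx = −[u'(x) v(x)]_0^4 + ∫_0^4 u'(x) v'(x) dx.
Thus ∫_0^4 u'(x) v'(x) dx = ∫_0^4 f(x) v(x) dx + [u'(x) v(x)]_0^4.
Choose V so that boundary terms are either known or forced to vanish.
u has homogeneous Neumann: u'(0) = u'(4) = 0. So [u' v]_0^4 = 0·v(4) − 0·v(0) = 0 for any v; take V = H^1(0, 4).
Weak formulation: find u (satisfying any essential BC) such that ∫_0^4 u'(x) v'(x) dx = ∫_0^4 f v dx for all v ∈ V (homogeneous Neumann, so boundary terms vanish).
Substituting f(x) = -2*x^2 + 3*x + 14/3, the right-hand side is ∫_0^4 (-2*x^2 + 3*x + 14/3) v dx.
Compatibility check (pure Neumann): taking v ≡ 1 ∈ V gives 0 = ∫_0^4 f dx + (0) − (0), i.e. ∫_0^4 f dx must equal u'(0) − u'(4) = 0. Indeed ∫_0^4 (-2*x^2 + 3*x + 14/3) dx = 0, so the data are compatible. The solution is then unique only up to an additive constant (fix it e.g. by requiring ∫_0^4 u dx = 0).


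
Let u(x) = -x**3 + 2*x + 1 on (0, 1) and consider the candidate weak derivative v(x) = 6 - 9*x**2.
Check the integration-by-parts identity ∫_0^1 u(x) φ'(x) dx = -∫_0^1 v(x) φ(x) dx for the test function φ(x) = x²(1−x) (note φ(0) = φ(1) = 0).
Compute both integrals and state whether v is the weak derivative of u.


LHS = -1/15, RHS = -1/5. No, v is not the weak derivative of u.

u(x) = -x**3 + 2*x + 1, classical derivative u'(x) = 2 - 3*x**2.
φ(x) = x²(1−x), so φ'(x) = x*(2 - 3*x).
Note φ(0) = φ(1) = 0, so the boundary term u·φ vanishes.
LHS = ∫_0^1 u(x) φ'(x) dx = ∫_0^1 (3*x^5 - 2*x^4 - 6*x^3 + x^2 + 2*x) dx. Term by term:
  ∫_0^1 3*x^5 dx = 1/2;  ∫_0^1 -2*x^4 dx = -2/5;  ∫_0^1 -6*x^3 dx = -3/2;
  ∫_0^1 x^2 dx = 1/3;  ∫_0^1 2*x dx = 1.
Sum: 1/2 − 2/5 − 3/2 + 1/3 + 1 = -1/15.
So LHS = -1/15.
∫_0^1 v(x) φ(x) dx = ∫_0^1 (9*x^5 - 9*x^4 - 6*x^3 + 6*x^2) dx. Term by term:
  ∫_0^1 9*x^5 dx = 3/2;  ∫_0^1 -9*x^4 dx = -9/5;  ∫_0^1 -6*x^3 dx = -3/2;
  ∫_0^1 6*x^2 dx = 2.
Sum: 3/2 − 9/5 − 3/2 + 2 = 1/5.
So RHS = -∫_0^1 v(x) φ(x) dx = -1/5.
LHS − RHS = 2/15 ≠ 0, so the identity fails.
(For a valid weak derivative the identity must hold for EVERY test function, in particular this one. The failure shows v is NOT the weak derivative of u.)
Correct weak derivative would be u'(x) = 2 - 3*x**2.


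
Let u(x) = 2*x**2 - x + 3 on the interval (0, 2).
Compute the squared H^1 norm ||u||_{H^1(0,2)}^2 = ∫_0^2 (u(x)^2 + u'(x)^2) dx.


||u||_{H^1}^2 = 1184/15

The H^1 norm (squared) on an interval (0, L) is
  ||u||_{H^1}^2 = ∫_0^L u(x)^2 dx + ∫_0^L u'(x)^2 dx.
Compute u'(x) = 4*x - 1.
Then u(x)^2 = 4*x**4 - 4*x**3 + 13*x**2 - 6*x + 9 and u'(x)^2 = 16*x**2 - 8*x + 1.
Integrate each monomial from 0 to 2 using ∫_0^2 c·x^n dx = c·2^(n+1)/(n+1):
  ∫_0^2 u(x)^2 dx = ∫_0^2 (4*x^4 - 4*x^3 + 13*x^2 - 6*x + 9) dx. Term by term:
    ∫_0^2 4*x^4 dx = 128/5;  ∫_0^2 -4*x^3 dx = -16;  ∫_0^2 13*x^2 dx = 104/3;
    ∫_0^2 -6*x dx = -12;  ∫_0^2 9 dx = 18.
  Sum: 128/5 − 16 + 104/3 − 12 + 18 = 754/15.
  ∫_0^2 u'(x)^2 dx = ∫_0^2 (16*x^2 - 8*x + 1) dx. Term by term:
    ∫_0^2 16*x^2 dx = 128/3;  ∫_0^2 -8*x dx = -16;  ∫_0^2 1 dx = 2.
  Sum: 128/3 − 16 + 2 = 86/3.
Adding: ||u||_{H^1}^2 = 754/15 + 86/3 = 1184/15.


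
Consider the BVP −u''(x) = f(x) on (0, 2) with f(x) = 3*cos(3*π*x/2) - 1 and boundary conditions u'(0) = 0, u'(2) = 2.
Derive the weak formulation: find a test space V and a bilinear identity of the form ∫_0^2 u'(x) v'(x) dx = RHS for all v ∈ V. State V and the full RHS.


V = H^1(0, 2) (v unrestricted at boundary; u is determined up to an additive constant); weak form: ∫_0^2 u'v' dx = ∫_0^2 (3*cos(3*π*x/2) - 1) v dx + 2·v(2) for all v ∈ V.

Multiply both sides by a test function v and integrate from 0 to 2:
  ∫_0^2 −u''(x) v(x) dx = ∫_0^2 f(x) v(x) dx.
Integrate the LHS by parts once:
  ∫_0^2 −u'' v dx = −[u'(x) v(x)]_0^2 + ∫_0^2 u'(x) v'(x) dx.
Thus ∫_0^2 u'(x) v'(x) dx = ∫_0^2 f(x) v(x) dx + [u'(x) v(x)]_0^2.
Choose V so that boundary terms are either known or forced to vanish.
u has inhomogeneous Neumann u'(0) = 0, u'(2) = 2. [u' v]_0^2 = (2)·v(2) − (0)·v(0) = 2·v(2). Take V = H^1(0, 2); boundary term becomes part of RHS.
Weak formulation: find u (satisfying any essential BC) such that ∫_0^2 u'(x) v'(x) dx = ∫_0^2 f v dx + 2·v(2) for all v ∈ V (Neumann data are natural BCs: they enter the RHS as boundary terms).
Substituting f(x) = 3*cos(3*π*x/2) - 1, the right-hand side is ∫_0^2 (3*cos(3*π*x/2) - 1) v dx + 2·v(2).
Compatibility check (pure Neumann): taking v ≡ 1 ∈ V gives 0 = ∫_0^2 f dx + (2) − (0), i.e. ∫_0^2 f dx must equal u'(0) − u'(2) = -2. Indeed ∫_0^2 (3*cos(3*π*x/2) - 1) dx = -2, so the data are compatible. The solution is then unique only up to an additive constant (fix it e.g. by requiring ∫_0^2 u dx = 0).


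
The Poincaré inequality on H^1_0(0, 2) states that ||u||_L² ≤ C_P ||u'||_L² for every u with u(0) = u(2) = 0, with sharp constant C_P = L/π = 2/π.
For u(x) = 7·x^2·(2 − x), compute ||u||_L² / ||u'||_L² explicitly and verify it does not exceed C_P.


||u||_L² / ||u'||_L² = sqrt(14)/7 < C_P = 2/π.

u(x) = 7·x^2·(2 − x), so u'(x) = 7*x*(4 - 3*x).
u(x) = 7·x^2·(2 − x) vanishes at x = 0 and x = 2, so u ∈ H^1_0(0, 2). Differentiate via the product rule and integrate the resulting polynomials term by term.
  ∫_0^2 u² dx = ∫_0^2 (49*x^6 - 196*x^5 + 196*x^4) dx. Term by term:
    ∫_0^2 49*x^6 dx = 896;  ∫_0^2 -196*x^5 dx = -6272/3;  ∫_0^2 196*x^4 dx = 6272/5.
  Sum: 896 − 6272/3 + 6272/5 = 896/15.
  ∫_0^2 (u')² dx = ∫_0^2 (441*x^4 - 1176*x^3 + 784*x^2) dx. Term by term:
    ∫_0^2 441*x^4 dx = 14112/5;  ∫_0^2 -1176*x^3 dx = -4704;  ∫_0^2 784*x^2 dx = 6272/3.
  Sum: 14112/5 − 4704 + 6272/3 = 3136/15.
∫_0^2 u² dx = 896/15, so ||u||_L² = 8*sqrt(210)/15.
∫_0^2 (u')² dx = 3136/15, so ||u'||_L² = 56*sqrt(15)/15.
Ratio ||u||_L² / ||u'||_L² = sqrt(14)/7.
Sharp Poincaré constant on H^1_0(0, 2) is C_P = L/π = 2/π, achieved by sin(π/2·x).
A polynomial bump cannot attain the sharp Poincaré constant (only the first sine eigenfunction does), so the ratio is strictly less than C_P, consistent with ||u||_L² ≤ C_P ||u'||_L².


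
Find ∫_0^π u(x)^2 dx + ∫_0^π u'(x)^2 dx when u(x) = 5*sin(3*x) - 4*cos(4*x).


||u||_{H^1(0,π)}^2 = 4080/7 + 261*π

u'(x) = 16*sin(4*x) + 15*cos(3*x).
Expand u² and (u')² and integrate term by term on (0, π), using: for integers n ≥ 1, ∫_0^π sin²(nx) dx = ∫_0^π cos²(nx) dx = π/2; for n ≠ n', ∫_0^π sin(nx)sin(n'x) dx = ∫_0^π cos(nx)cos(n'x) dx = 0; and by product-to-sum, ∫_0^π sin(nx)cos(n'x) dx = ½∫_0^π [sin((n+n')x) + sin((n−n')x)] dx, which is 0 when n+n' is even and 2n/(n²−n'²) when n+n' is odd (it need not vanish on (0, π)).
  u² squared terms: (-4)²·∫cos(4x)² dx = 16·π/2 = 8*π;  (5)²·∫sin(3x)² dx = 25·π/2 = 25*π/2.
  u² cross terms: 2·(-4)·(5)·∫cos(4x)·sin(3x) dx = -40·(-6/7) = 240/7.
  So ∫_0^π u² dx = 8*π + 25*π/2 + 240/7 = 240/7 + 41*π/2.
  (u')² squared terms: (15)²·∫cos(3x)² dx = 225·π/2 = 225*π/2;  (16)²·∫sin(4x)² dx = 256·π/2 = 128*π.
  (u')² cross terms: 2·(15)·(16)·∫cos(3x)·sin(4x) dx = 480·(8/7) = 3840/7.
  So ∫_0^π (u')² dx = 225*π/2 + 128*π + 3840/7 = 3840/7 + 481*π/2.
||u||_{H^1}^2 = (240/7 + 41*π/2) + (3840/7 + 481*π/2) = 4080/7 + 261*π.


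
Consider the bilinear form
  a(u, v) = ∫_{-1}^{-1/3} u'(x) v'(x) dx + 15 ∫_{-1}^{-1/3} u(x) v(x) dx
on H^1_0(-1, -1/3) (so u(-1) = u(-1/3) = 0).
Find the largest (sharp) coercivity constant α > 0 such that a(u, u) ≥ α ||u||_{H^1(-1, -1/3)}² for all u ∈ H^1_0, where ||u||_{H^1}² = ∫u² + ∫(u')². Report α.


α = 1

Coercivity of a(·,·) on H^1_0(-1, -1/3) means a(u, u) ≥ α ||u||_{H^1}² for every u ∈ H^1_0.
The interval has length L = 2/3, and Poincaré/coercivity depend only on L. Here a(u, u) = ∫(u')² + (15)·∫u².
Here c = 15 ≥ 1, so a(u,u) = ∫(u')² + c∫u² ≥ ∫(u')² + ∫u² = ||u||_{H^1}², i.e. α = 1 works. No larger α is possible: a(u,u) ≥ α||u||_{H^1}² means (1−α)∫(u')² ≥ (α−c)∫u², and for the modes u_n = sin(nπ(x−x₀)/L) (x₀ the left endpoint) one has ∫u_n²/∫(u_n')² = (L/(nπ))² → 0, so a(u_n,u_n)/||u_n||_{H^1}² → 1. Hence the optimal constant is α = 1.
Therefore α = 1.


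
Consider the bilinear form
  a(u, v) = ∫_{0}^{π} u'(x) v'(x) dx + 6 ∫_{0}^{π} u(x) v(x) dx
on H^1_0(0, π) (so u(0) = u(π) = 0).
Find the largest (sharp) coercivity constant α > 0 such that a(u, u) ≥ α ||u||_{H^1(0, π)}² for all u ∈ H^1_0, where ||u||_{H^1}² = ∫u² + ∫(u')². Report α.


α = 1

Coercivity of a(·,·) on H^1_0(0, π) means a(u, u) ≥ α ||u||_{H^1}² for every u ∈ H^1_0.
The interval has length L = π, and Poincaré/coercivity depend only on L. Here a(u, u) = ∫(u')² + (6)·∫u².
Here c = 6 ≥ 1, so a(u,u) = ∫(u')² + c∫u² ≥ ∫(u')² + ∫u² = ||u||_{H^1}², i.e. α = 1 works. No larger α is possible: a(u,u) ≥ α||u||_{H^1}² means (1−α)∫(u')² ≥ (α−c)∫u², and for the modes u_n = sin(nπ(x−x₀)/L) (x₀ the left endpoint) one has ∫u_n²/∫(u_n')² = (L/(nπ))² → 0, so a(u_n,u_n)/||u_n||_{H^1}² → 1. Hence the optimal constant is α = 1.
Therefore α = 1.


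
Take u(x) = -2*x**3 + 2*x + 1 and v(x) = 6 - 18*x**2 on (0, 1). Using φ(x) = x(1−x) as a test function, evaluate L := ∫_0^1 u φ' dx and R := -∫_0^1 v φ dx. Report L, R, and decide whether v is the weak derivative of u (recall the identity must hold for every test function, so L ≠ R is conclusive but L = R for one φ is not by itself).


LHS = -1/30, RHS = -1/10. No, v is not the weak derivative of u.

u(x) = -2*x**3 + 2*x + 1, classical derivative u'(x) = 2 - 6*x**2.
φ(x) = x(1−x), so φ'(x) = 1 - 2*x.
Note φ(0) = φ(1) = 0, so the boundary term u·φ vanishes.
LHS = ∫_0^1 u(x) φ'(x) dx = ∫_0^1 (4*x^4 - 2*x^3 - 4*x^2 + 1) dx. Term by term:
  ∫_0^1 4*x^4 dx = 4/5;  ∫_0^1 -2*x^3 dx = -1/2;  ∫_0^1 -4*x^2 dx = -4/3;
  ∫_0^1 1 dx = 1.
Sum: 4/5 − 1/2 − 4/3 + 1 = -1/30.
So LHS = -1/30.
∫_0^1 v(x) φ(x) dx = ∫_0^1 (18*x^4 - 18*x^3 - 6*x^2 + 6*x) dx. Term by term:
  ∫_0^1 18*x^4 dx = 18/5;  ∫_0^1 -18*x^3 dx = -9/2;  ∫_0^1 -6*x^2 dx = -2;
  ∫_0^1 6*x dx = 3.
Sum: 18/5 − 9/2 − 2 + 3 = 1/10.
So RHS = -∫_0^1 v(x) φ(x) dx = -1/10.
LHS − RHS = 1/15 ≠ 0, so the identity fails.
(For a valid weak derivative the identity must hold for EVERY test function, in particular this one. The failure shows v is NOT the weak derivative of u.)
Correct weak derivative would be u'(x) = 2 - 6*x**2.


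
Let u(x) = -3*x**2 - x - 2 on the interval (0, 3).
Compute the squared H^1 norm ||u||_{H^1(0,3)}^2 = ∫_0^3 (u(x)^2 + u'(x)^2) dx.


||u||_{H^1}^2 = 10869/10

The H^1 norm (squared) on an interval (0, L) is
  ||u||_{H^1}^2 = ∫_0^L u(x)^2 dx + ∫_0^L u'(x)^2 dx.
Compute u'(x) = -6*x - 1.
Then u(x)^2 = 9*x**4 + 6*x**3 + 13*x**2 + 4*x + 4 and u'(x)^2 = 36*x**2 + 12*x + 1.
Integrate each monomial from 0 to 3 using ∫_0^3 c·x^n dx = c·3^(n+1)/(n+1):
  ∫_0^3 u(x)^2 dx = ∫_0^3 (9*x^4 + 6*x^3 + 13*x^2 + 4*x + 4) dx. Term by term:
    ∫_0^3 9*x^4 dx = 2187/5;  ∫_0^3 6*x^3 dx = 243/2;  ∫_0^3 13*x^2 dx = 117;
    ∫_0^3 4*x dx = 18;  ∫_0^3 4 dx = 12.
  Sum: 2187/5 + 243/2 + 117 + 18 + 12 = 7059/10.
  ∫_0^3 u'(x)^2 dx = ∫_0^3 (36*x^2 + 12*x + 1) dx. Term by term:
    ∫_0^3 36*x^2 dx = 324;  ∫_0^3 12*x dx = 54;  ∫_0^3 1 dx = 3.
  Sum: 324 + 54 + 3 = 381.
Adding: ||u||_{H^1}^2 = 7059/10 + 381 = 10869/10.


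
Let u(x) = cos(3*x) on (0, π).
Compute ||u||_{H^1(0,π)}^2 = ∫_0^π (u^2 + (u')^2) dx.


||u||_{H^1(0,π)}^2 = 5*π

u'(x) = -3*sin(3*x).
Expand u² and (u')² and integrate term by term on (0, π), using: for integers n ≥ 1, ∫_0^π sin²(nx) dx = ∫_0^π cos²(nx) dx = π/2; for n ≠ n', ∫_0^π sin(nx)sin(n'x) dx = ∫_0^π cos(nx)cos(n'x) dx = 0; and by product-to-sum, ∫_0^π sin(nx)cos(n'x) dx = ½∫_0^π [sin((n+n')x) + sin((n−n')x)] dx, which is 0 when n+n' is even and 2n/(n²−n'²) when n+n' is odd (it need not vanish on (0, π)).
  u² squared terms: (1)²·∫cos(3x)² dx = 1·π/2 = π/2.
  So ∫_0^π u² dx = π/2.
  (u')² squared terms: (-3)²·∫sin(3x)² dx = 9·π/2 = 9*π/2.
  So ∫_0^π (u')² dx = 9*π/2.
||u||_{H^1}^2 = (π/2) + (9*π/2) = 5*π.


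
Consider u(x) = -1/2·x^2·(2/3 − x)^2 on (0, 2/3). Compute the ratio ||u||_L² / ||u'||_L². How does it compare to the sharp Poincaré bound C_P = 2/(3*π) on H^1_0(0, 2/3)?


||u||_L² / ||u'||_L² = sqrt(3)/9 < C_P = 2/(3*π).

u(x) = -1/2·x^2·(2/3 − x)^2, so u'(x) = 2*x*(-9*x^2 + 9*x - 2)/9.
u(x) = -1/2·x^2·(2/3 − x)^2 vanishes at x = 0 and x = 2/3, so u ∈ H^1_0(0, 2/3). Differentiate via the product rule and integrate the resulting polynomials term by term.
  ∫_0^2/3 u² dx = ∫_0^2/3 (x^8/4 - 2*x^7/3 + 2*x^6/3 - 8*x^5/27 + 4*x^4/81) dx. Term by term:
    ∫_0^2/3 x^8/4 dx = 128/177147;  ∫_0^2/3 -2*x^7/3 dx = -64/19683;  ∫_0^2/3 2*x^6/3 dx = 256/45927;
    ∫_0^2/3 -8*x^5/27 dx = -256/59049;  ∫_0^2/3 4*x^4/81 dx = 128/98415.
  Sum: 128/177147 − 64/19683 + 256/45927 − 256/59049 + 128/98415 = 64/6200145.
  ∫_0^2/3 (u')² dx = ∫_0^2/3 (4*x^6 - 8*x^5 + 52*x^4/9 - 16*x^3/9 + 16*x^2/81) dx. Term by term:
    ∫_0^2/3 4*x^6 dx = 512/15309;  ∫_0^2/3 -8*x^5 dx = -256/2187;  ∫_0^2/3 52*x^4/9 dx = 1664/10935;
    ∫_0^2/3 -16*x^3/9 dx = -64/729;  ∫_0^2/3 16*x^2/81 dx = 128/6561.
  Sum: 512/15309 − 256/2187 + 1664/10935 − 64/729 + 128/6561 = 64/229635.
∫_0^2/3 u² dx = 64/6200145, so ||u||_L² = 8*sqrt(105)/25515.
∫_0^2/3 (u')² dx = 64/229635, so ||u'||_L² = 8*sqrt(35)/2835.
Ratio ||u||_L² / ||u'||_L² = sqrt(3)/9.
Sharp Poincaré constant on H^1_0(0, 2/3) is C_P = L/π = 2/(3*π), achieved by sin(3*π/2·x).
A polynomial bump cannot attain the sharp Poincaré constant (only the first sine eigenfunction does), so the ratio is strictly less than C_P, consistent with ||u||_L² ≤ C_P ||u'||_L².


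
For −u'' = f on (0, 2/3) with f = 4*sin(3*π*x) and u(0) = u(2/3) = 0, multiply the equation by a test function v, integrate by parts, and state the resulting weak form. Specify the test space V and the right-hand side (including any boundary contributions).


V = H^1_0(0, 2/3) (so v(0) = v(2/3) = 0); weak form: ∫_0^2/3 u'v' dx = ∫_0^2/3 (4*sin(3*π*x)) v dx for all v ∈ V.

Multiply both sides by a test function v and integrate from 0 to 2/3:
  ∫_0^2/3 −u''(x) v(x) dx = ∫_0^2/3 f(x) v(x) dx.
Integrate the LHS by parts once:
  ∫_0^2/3 −u'' v dx = −[u'(x) v(x)]_0^2/3 + ∫_0^2/3 u'(x) v'(x) dx.
Thus ∫_0^2/3 u'(x) v'(x) dx = ∫_0^2/3 f(x) v(x) dx + [u'(x) v(x)]_0^2/3.
Choose V so that boundary terms are either known or forced to vanish.
u is Dirichlet: u(0) = u(2/3) = 0. Let V = H^1_0(0, 2/3); then v(0) = v(2/3) = 0, and [u' v]_0^2/3 = 0.
Weak formulation: find u (satisfying any essential BC) such that ∫_0^2/3 u'(x) v'(x) dx = ∫_0^2/3 f v dx for all v ∈ V.
Substituting f(x) = 4*sin(3*π*x), the right-hand side is ∫_0^2/3 (4*sin(3*π*x)) v dx.


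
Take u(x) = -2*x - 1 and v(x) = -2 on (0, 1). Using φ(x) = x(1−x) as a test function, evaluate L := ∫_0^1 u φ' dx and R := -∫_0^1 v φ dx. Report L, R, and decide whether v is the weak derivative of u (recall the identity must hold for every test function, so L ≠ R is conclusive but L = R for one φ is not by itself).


LHS = 1/3, RHS = 1/3. Yes, v = u' weakly.

u(x) = -2*x - 1, classical derivative u'(x) = -2.
φ(x) = x(1−x), so φ'(x) = 1 - 2*x.
Note φ(0) = φ(1) = 0, so the boundary term u·φ vanishes.
LHS = ∫_0^1 u(x) φ'(x) dx = ∫_0^1 (4*x^2 - 1) dx. Term by term:
  ∫_0^1 4*x^2 dx = 4/3;  ∫_0^1 -1 dx = -1.
Sum: 4/3 − 1 = 1/3.
So LHS = 1/3.
∫_0^1 v(x) φ(x) dx = ∫_0^1 (2*x^2 - 2*x) dx. Term by term:
  ∫_0^1 2*x^2 dx = 2/3;  ∫_0^1 -2*x dx = -1.
Sum: 2/3 − 1 = -1/3.
So RHS = -∫_0^1 v(x) φ(x) dx = 1/3.
LHS = RHS, so the identity holds for this test φ.
Moreover u is smooth here and v(x) = u'(x) = -2 pointwise, so the identity holds for every test function. Hence v is the weak derivative of u.


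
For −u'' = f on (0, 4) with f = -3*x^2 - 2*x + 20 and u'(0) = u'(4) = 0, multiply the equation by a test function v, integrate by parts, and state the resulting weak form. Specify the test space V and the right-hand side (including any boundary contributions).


V = H^1(0, 4) (no boundary constraint on v; u is determined up to an additive constant); weak form: ∫_0^4 u'v' dx = ∫_0^4 (-3*x^2 - 2*x + 20) v dx for all v ∈ V.

Multiply both sides by a test function v and integrate from 0 to 4:
  ∫_0^4 −u''(x) v(x) dx = ∫_0^4 f(x) v(x) dx.
Integrate the LHS by parts once:
  ∫_0^4 −u'' v dx = −[u'(x) v(x)]_0^4 + ∫_0^4 u'(x) v'(x) dx.
Thus ∫_0^4 u'(x) v'(x) dx = ∫_0^4 f(x) v(x) dx + [u'(x) v(x)]_0^4.
Choose V so that boundary terms are either known or forced to vanish.
u has homogeneous Neumann: u'(0) = u'(4) = 0. So [u' v]_0^4 = 0·v(4) − 0·v(0) = 0 for any v; take V = H^1(0, 4).
Weak formulation: find u (satisfying any essential BC) such that ∫_0^4 u'(x) v'(x) dx = ∫_0^4 f v dx for all v ∈ V (homogeneous Neumann, so boundary terms vanish).
Substituting f(x) = -3*x^2 - 2*x + 20, the right-hand side is ∫_0^4 (-3*x^2 - 2*x + 20) v dx.
Compatibility check (pure Neumann): taking v ≡ 1 ∈ V gives 0 = ∫_0^4 f dx + (0) − (0), i.e. ∫_0^4 f dx must equal u'(0) − u'(4) = 0. Indeed ∫_0^4 (-3*x^2 - 2*x + 20) dx = 0, so the data are compatible. The solution is then unique only up to an additive constant (fix it e.g. by requiring ∫_0^4 u dx = 0).


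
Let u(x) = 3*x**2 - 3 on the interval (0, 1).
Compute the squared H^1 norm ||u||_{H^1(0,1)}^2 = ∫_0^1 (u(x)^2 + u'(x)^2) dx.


||u||_{H^1}^2 = 84/5

The H^1 norm (squared) on an interval (0, L) is
  ||u||_{H^1}^2 = ∫_0^L u(x)^2 dx + ∫_0^L u'(x)^2 dx.
Compute u'(x) = 6*x.
Then u(x)^2 = 9*x**4 - 18*x**2 + 9 and u'(x)^2 = 36*x**2.
Integrate each monomial from 0 to 1 using ∫_0^1 c·x^n dx = c·1^(n+1)/(n+1):
  ∫_0^1 u(x)^2 dx = ∫_0^1 (9*x^4 - 18*x^2 + 9) dx. Term by term:
    ∫_0^1 9*x^4 dx = 9/5;  ∫_0^1 -18*x^2 dx = -6;  ∫_0^1 9 dx = 9.
  Sum: 9/5 − 6 + 9 = 24/5.
  ∫_0^1 u'(x)^2 dx = ∫_0^1 (36*x^2) dx. Term by term:
    ∫_0^1 36*x^2 dx = 12.
Adding: ||u||_{H^1}^2 = 24/5 + 12 = 84/5.


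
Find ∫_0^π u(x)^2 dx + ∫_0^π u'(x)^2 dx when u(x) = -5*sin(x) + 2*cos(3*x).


||u||_{H^1(0,π)}^2 = 45*π

u'(x) = -6*sin(3*x) - 5*cos(x).
Expand u² and (u')² and integrate term by term on (0, π), using: for integers n ≥ 1, ∫_0^π sin²(nx) dx = ∫_0^π cos²(nx) dx = π/2; for n ≠ n', ∫_0^π sin(nx)sin(n'x) dx = ∫_0^π cos(nx)cos(n'x) dx = 0; and by product-to-sum, ∫_0^π sin(nx)cos(n'x) dx = ½∫_0^π [sin((n+n')x) + sin((n−n')x)] dx, which is 0 when n+n' is even and 2n/(n²−n'²) when n+n' is odd (it need not vanish on (0, π)).
  u² squared terms: (-5)²·∫sin(x)² dx = 25·π/2 = 25*π/2;  (2)²·∫cos(3x)² dx = 4·π/2 = 2*π.
  u² cross terms: 2·(-5)·(2)·∫sin(x)·cos(3x) dx = -20·(0) = 0.
  So ∫_0^π u² dx = 25*π/2 + 2*π + 0 = 29*π/2.
  (u')² squared terms: (-6)²·∫sin(3x)² dx = 36·π/2 = 18*π;  (-5)²·∫cos(x)² dx = 25·π/2 = 25*π/2.
  (u')² cross terms: 2·(-6)·(-5)·∫sin(3x)·cos(x) dx = 60·(0) = 0.
  So ∫_0^π (u')² dx = 18*π + 25*π/2 + 0 = 61*π/2.
||u||_{H^1}^2 = (29*π/2) + (61*π/2) = 45*π.


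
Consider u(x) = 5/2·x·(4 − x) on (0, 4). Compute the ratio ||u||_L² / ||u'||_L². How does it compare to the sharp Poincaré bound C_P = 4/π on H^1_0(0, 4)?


||u||_L² / ||u'||_L² = 2*sqrt(10)/5 < C_P = 4/π.

u(x) = 5/2·x·(4 − x), so u'(x) = 10 - 5*x.
u(x) = 5/2·x·(4 − x) vanishes at x = 0 and x = 4, so u ∈ H^1_0(0, 4). Differentiate via the product rule and integrate the resulting polynomials term by term.
  ∫_0^4 u² dx = ∫_0^4 (25*x^4/4 - 50*x^3 + 100*x^2) dx. Term by term:
    ∫_0^4 25*x^4/4 dx = 1280;  ∫_0^4 -50*x^3 dx = -3200;  ∫_0^4 100*x^2 dx = 6400/3.
  Sum: 1280 − 3200 + 6400/3 = 640/3.
  ∫_0^4 (u')² dx = ∫_0^4 (25*x^2 - 100*x + 100) dx. Term by term:
    ∫_0^4 25*x^2 dx = 1600/3;  ∫_0^4 -100*x dx = -800;  ∫_0^4 100 dx = 400.
  Sum: 1600/3 − 800 + 400 = 400/3.
∫_0^4 u² dx = 640/3, so ||u||_L² = 8*sqrt(30)/3.
∫_0^4 (u')² dx = 400/3, so ||u'||_L² = 20*sqrt(3)/3.
Ratio ||u||_L² / ||u'||_L² = 2*sqrt(10)/5.
Sharp Poincaré constant on H^1_0(0, 4) is C_P = L/π = 4/π, achieved by sin(π/4·x).
A polynomial bump cannot attain the sharp Poincaré constant (only the first sine eigenfunction does), so the ratio is strictly less than C_P, consistent with ||u||_L² ≤ C_P ||u'||_L².
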